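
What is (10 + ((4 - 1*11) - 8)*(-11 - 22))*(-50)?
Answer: -25250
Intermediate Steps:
(10 + ((4 - 1*11) - 8)*(-11 - 22))*(-50) = (10 + ((4 - 11) - 8)*(-33))*(-50) = (10 + (-7 - 8)*(-33))*(-50) = (10 - 15*(-33))*(-50) = (10 + 495)*(-50) = 505*(-50) = -25250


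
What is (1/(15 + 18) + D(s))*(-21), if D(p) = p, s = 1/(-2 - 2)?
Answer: 203/44 ≈ 4.6136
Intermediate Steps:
s = -1/4 (s = 1/(-4) = -1/4 ≈ -0.25000)
(1/(15 + 18) + D(s))*(-21) = (1/(15 + 18) - 1/4)*(-21) = (1/33 - 1/4)*(-21) = -29/132*(-21) = 203/44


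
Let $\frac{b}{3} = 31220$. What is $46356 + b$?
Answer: $140016$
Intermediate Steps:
$b = 93660$ ($b = 3 \cdot 31220 = 93660$)
$46356 + b = 46356 + 93660 = 140016$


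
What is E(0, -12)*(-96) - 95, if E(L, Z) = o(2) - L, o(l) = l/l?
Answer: -191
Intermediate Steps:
o(l) = 1
E(L, Z) = 1 - L
E(0, -12)*(-96) - 95 = (1 - 1*0)*(-96) - 95 = (1 + 0)*(-96) - 95 = 1*(-96) - 95 = -96 - 95 = -191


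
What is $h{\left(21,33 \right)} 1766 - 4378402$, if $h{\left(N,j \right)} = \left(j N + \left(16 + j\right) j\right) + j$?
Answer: $-240664$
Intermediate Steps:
$h{\left(N,j \right)} = j + N j + j \left(16 + j\right)$ ($h{\left(N,j \right)} = \left(N j + j \left(16 + j\right)\right) + j = j + N j + j \left(16 + j\right)$)
$h{\left(21,33 \right)} 1766 - 4378402 = 33 \left(17 + 21 + 33\right) 1766 - 4378402 = 33 \cdot 71 \cdot 1766 - 4378402 = 2343 \cdot 1766 - 4378402 = 4137738 - 4378402 = -240664$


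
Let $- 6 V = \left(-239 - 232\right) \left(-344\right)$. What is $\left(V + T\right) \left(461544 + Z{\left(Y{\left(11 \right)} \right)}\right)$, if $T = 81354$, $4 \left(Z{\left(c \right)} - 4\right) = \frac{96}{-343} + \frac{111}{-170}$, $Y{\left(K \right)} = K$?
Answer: $\frac{585085365125245}{23324} \approx 2.5085 \cdot 10^{10}$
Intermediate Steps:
$Z{\left(c \right)} = \frac{878567}{233240}$ ($Z{\left(c \right)} = 4 + \frac{\frac{96}{-343} + \frac{111}{-170}}{4} = 4 + \frac{96 \left(- \frac{1}{343}\right) + 111 \left(- \frac{1}{170}\right)}{4} = 4 + \frac{- \frac{96}{343} - \frac{111}{170}}{4} = 4 + \frac{1}{4} \left(- \frac{54393}{58310}\right) = 4 - \frac{54393}{233240} = \frac{878567}{233240}$)
$V = -27004$ ($V = - \frac{\left(-239 - 232\right) \left(-344\right)}{6} = - \frac{\left(-471\right) \left(-344\right)}{6} = \left(- \frac{1}{6}\right) 162024 = -27004$)
$\left(V + T\right) \left(461544 + Z{\left(Y{\left(11 \right)} \right)}\right) = \left(-27004 + 81354\right) \left(461544 + \frac{878567}{233240}\right) = 54350 \cdot \frac{107651401127}{233240} = \frac{585085365125245}{23324}$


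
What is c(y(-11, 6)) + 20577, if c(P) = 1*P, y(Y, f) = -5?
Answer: 20572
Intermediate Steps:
c(P) = P
c(y(-11, 6)) + 20577 = -5 + 20577 = 20572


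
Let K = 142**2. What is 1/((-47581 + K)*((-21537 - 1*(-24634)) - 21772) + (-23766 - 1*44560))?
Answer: 1/511944149 ≈ 1.9533e-9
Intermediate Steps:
K = 20164
1/((-47581 + K)*((-21537 - 1*(-24634)) - 21772) + (-23766 - 1*44560)) = 1/((-47581 + 20164)*((-21537 - 1*(-24634)) - 21772) + (-23766 - 1*44560)) = 1/(-27417*((-21537 + 24634) - 21772) + (-23766 - 44560)) = 1/(-27417*(3097 - 21772) - 68326) = 1/(-27417*(-18675) - 68326) = 1/(512012475 - 68326) = 1/511944149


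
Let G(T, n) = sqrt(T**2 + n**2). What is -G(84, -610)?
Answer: -2*sqrt(94789) ≈ -615.76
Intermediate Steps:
-G(84, -610) = -sqrt(84**2 + (-610)**2) = -sqrt(7056 + 372100) = -sqrt(379156) = -2*sqrt(94789)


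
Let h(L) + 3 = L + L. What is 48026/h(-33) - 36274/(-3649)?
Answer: -172743968/251781 ≈ -686.09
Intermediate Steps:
h(L) = -3 + 2*L (h(L) = -3 + (L + L) = -3 + 2*L)
48026/h(-33) - 36274/(-3649) = 48026/(-3 + 2*(-33)) - 36274/(-3649) = 48026/(-3 - 66) - 36274*(-1/3649) = 48026/(-69) + 36274/3649 = 48026*(-1/69) + 36274/3649 = -48026/69 + 36274/3649 = -172743968/251781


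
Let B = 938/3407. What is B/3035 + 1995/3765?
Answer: 1375488023/2595401495 ≈ 0.52997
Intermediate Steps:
B = 938/3407 (B = 938*(1/3407) = 938/3407 ≈ 0.27532)
B/3035 + 1995/3765 = (938/3407)/3035 + 1995/3765 = (938/3407)*(1/3035) + 1995*(1/3765) = 938/10340245 + 133/251 = 1375488023/2595401495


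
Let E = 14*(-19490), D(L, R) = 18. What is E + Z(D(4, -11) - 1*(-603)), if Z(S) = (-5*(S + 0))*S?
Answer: -2201065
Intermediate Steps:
Z(S) = -5*S**2 (Z(S) = (-5*S)*S = -5*S**2)
E = -272860
E + Z(D(4, -11) - 1*(-603)) = -272860 - 5*(18 - 1*(-603))**2 = -272860 - 5*(18 + 603)**2 = -272860 - 5*621**2 = -272860 - 5*385641 = -272860 - 1928205 = -2201065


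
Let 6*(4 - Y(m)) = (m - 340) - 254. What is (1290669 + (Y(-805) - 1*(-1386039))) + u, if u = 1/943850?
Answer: 3789952043339/1415775 ≈ 2.6769e+6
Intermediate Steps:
Y(m) = 103 - m/6 (Y(m) = 4 - ((m - 340) - 254)/6 = 4 - ((-340 + m) - 254)/6 = 4 - (-594 + m)/6 = 4 + (99 - m/6) = 103 - m/6)
u = 1/943850 ≈ 1.0595e-6
(1290669 + (Y(-805) - 1*(-1386039))) + u = (1290669 + ((103 - ⅙*(-805)) - 1*(-1386039))) + 1/943850 = (1290669 + ((103 + 805/6) + 1386039)) + 1/943850 = (1290669 + (1423/6 + 1386039)) + 1/943850 = (1290669 + 8317657/6) + 1/943850 = 16061671/6 + 1/943850 = 3789952043339/1415775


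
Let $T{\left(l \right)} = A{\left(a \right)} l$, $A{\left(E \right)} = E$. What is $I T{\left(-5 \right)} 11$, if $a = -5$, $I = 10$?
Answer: $2750$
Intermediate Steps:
$T{\left(l \right)} = - 5 l$
$I T{\left(-5 \right)} 11 = 10 \left(\left(-5\right) \left(-5\right)\right) 11 = 10 \cdot 25 \cdot 11 = 250 \cdot 11 = 2750$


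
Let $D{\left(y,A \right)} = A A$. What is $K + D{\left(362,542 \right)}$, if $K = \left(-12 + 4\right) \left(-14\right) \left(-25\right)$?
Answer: $290964$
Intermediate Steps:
$K = -2800$ ($K = \left(-8\right) \left(-14\right) \left(-25\right) = 112 \left(-25\right) = -2800$)
$D{\left(y,A \right)} = A^{2}$
$K + D{\left(362,542 \right)} = -2800 + 542^{2} = -2800 + 293764 = 290964$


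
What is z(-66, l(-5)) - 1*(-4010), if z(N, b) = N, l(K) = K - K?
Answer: 3944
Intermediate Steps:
l(K) = 0
z(-66, l(-5)) - 1*(-4010) = -66 - 1*(-4010) = -66 + 4010 = 3944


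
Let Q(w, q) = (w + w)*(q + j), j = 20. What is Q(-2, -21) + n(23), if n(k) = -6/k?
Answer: 86/23 ≈ 3.7391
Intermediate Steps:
Q(w, q) = 2*w*(20 + q) (Q(w, q) = (w + w)*(q + 20) = (2*w)*(20 + q) = 2*w*(20 + q))
Q(-2, -21) + n(23) = 2*(-2)*(20 - 21) - 6/23 = 2*(-2)*(-1) - 6*1/23 = 4 - 6/23 = 86/23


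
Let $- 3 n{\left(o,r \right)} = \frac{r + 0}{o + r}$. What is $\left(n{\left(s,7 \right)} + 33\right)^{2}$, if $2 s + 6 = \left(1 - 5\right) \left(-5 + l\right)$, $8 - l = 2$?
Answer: $\frac{36481}{36} \approx 1013.4$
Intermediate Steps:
$l = 6$ ($l = 8 - 2 = 6$)
$s = -5$ ($s = -3 + \frac{\left(1 - 5\right) \left(-5 + 6\right)}{2} = -3 + \frac{\left(-4\right) 1}{2} = -3 + \frac{1}{2} \left(-4\right) = -3 - 2 = -5$)
$n{\left(o,r \right)} = - \frac{r}{3 \left(o + r\right)}$ ($n{\left(o,r \right)} = - \frac{\left(r + 0\right) \frac{1}{o + r}}{3} = - \frac{r \frac{1}{o + r}}{3} = - \frac{r}{3 \left(o + r\right)}$)
$\left(n{\left(s,7 \right)} + 33\right)^{2} = \left(\left(-1\right) 7 \frac{1}{3 \left(-5\right) + 3 \cdot 7} + 33\right)^{2} = \left(\left(-1\right) 7 \frac{1}{-15 + 21} + 33\right)^{2} = \left(\left(-1\right) 7 \cdot \frac{1}{6} + 33\right)^{2} = \left(- \frac{7}{6} + 33\right)^{2} = \left(\frac{191}{6}\right)^{2} = \frac{36481}{36}$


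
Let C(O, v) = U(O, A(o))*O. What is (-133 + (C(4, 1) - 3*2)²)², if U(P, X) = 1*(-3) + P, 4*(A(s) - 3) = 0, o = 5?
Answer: 16641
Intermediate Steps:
A(s) = 3 (A(s) = 3 + (¼)*0 = 3 + 0 = 3)
U(P, X) = -3 + P
C(O, v) = O*(-3 + O) (C(O, v) = (-3 + O)*O = O*(-3 + O))
(-133 + (C(4, 1) - 3*2)²)² = (-133 + (4*(-3 + 4) - 3*2)²)² = (-133 + (4*1 - 6)²)² = (-133 + (4 - 6)²)² = (-133 + (-2)²)² = (-133 + 4)² = (-129)² = 16641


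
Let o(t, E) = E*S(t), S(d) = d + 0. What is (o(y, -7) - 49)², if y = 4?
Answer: 5929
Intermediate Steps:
S(d) = d
o(t, E) = E*t
(o(y, -7) - 49)² = (-7*4 - 49)² = (-28 - 49)² = (-77)² = 5929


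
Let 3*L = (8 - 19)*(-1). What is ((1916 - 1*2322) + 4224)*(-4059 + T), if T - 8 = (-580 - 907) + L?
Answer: -63390254/3 ≈ -2.1130e+7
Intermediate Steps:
L = 11/3 (L = ((8 - 19)*(-1))/3 = (-11*(-1))/3 = (⅓)*11 = 11/3 ≈ 3.6667)
T = -4426/3 (T = 8 + ((-580 - 907) + 11/3) = 8 + (-1487 + 11/3) = 8 - 4450/3 = -4426/3 ≈ -1475.3)
((1916 - 1*2322) + 4224)*(-4059 + T) = ((1916 - 1*2322) + 4224)*(-4059 - 4426/3) = ((1916 - 2322) + 4224)*(-16603/3) = (-406 + 4224)*(-16603/3) = 3818*(-16603/3) = -63390254/3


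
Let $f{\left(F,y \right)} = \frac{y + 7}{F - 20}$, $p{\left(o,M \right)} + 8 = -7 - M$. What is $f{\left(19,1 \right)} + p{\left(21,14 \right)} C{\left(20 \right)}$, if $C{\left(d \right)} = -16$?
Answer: $456$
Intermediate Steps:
$p{\left(o,M \right)} = -15 - M$ ($p{\left(o,M \right)} = -8 - \left(7 + M\right) = -15 - M$)
$f{\left(F,y \right)} = \frac{7 + y}{-20 + F}$
$f{\left(19,1 \right)} + p{\left(21,14 \right)} C{\left(20 \right)} = \frac{7 + 1}{-20 + 19} + \left(-15 - 14\right) \left(-16\right) = \frac{1}{-1} \cdot 8 + \left(-15 - 14\right) \left(-16\right) = \left(-1\right) 8 - -464 = -8 + 464 = 456$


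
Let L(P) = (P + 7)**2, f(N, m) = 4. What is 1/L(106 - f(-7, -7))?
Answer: 1/11881 ≈ 8.4168e-5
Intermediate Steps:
L(P) = (7 + P)**2
1/L(106 - f(-7, -7)) = 1/((7 + (106 - 1*4))**2) = 1/((7 + (106 - 4))**2) = 1/((7 + 102)**2) = 1/(109**2) = 1/11881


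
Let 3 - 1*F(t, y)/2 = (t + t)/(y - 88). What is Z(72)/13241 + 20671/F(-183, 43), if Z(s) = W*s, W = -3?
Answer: -586514847/291302 ≈ -2013.4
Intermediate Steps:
F(t, y) = 6 - 4*t/(-88 + y) (F(t, y) = 6 - 2*(t + t)/(y - 88) = 6 - 2*2*t/(-88 + y) = 6 - 4*t/(-88 + y))
Z(s) = -3*s
Z(72)/13241 + 20671/F(-183, 43) = -3*72/13241 + 20671/((2*(-264 - 2*(-183) + 3*43)/(-88 + 43))) = -216*1/13241 + 20671/((2*(-264 + 366 + 129)/(-45))) = -216/13241 + 20671/((2*(-1/45)*231)) = -216/13241 + 20671/(-154/15) = -216/13241 + 20671*(-15/154) = -216/13241 - 44295/22 = -586514847/291302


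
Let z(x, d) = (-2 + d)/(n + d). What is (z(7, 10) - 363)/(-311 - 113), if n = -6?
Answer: 361/424 ≈ 0.85141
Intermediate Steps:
z(x, d) = (-2 + d)/(-6 + d)
(z(7, 10) - 363)/(-311 - 113) = ((-2 + 10)/(-6 + 10) - 363)/(-311 - 113) = (8/4 - 363)/(-424) = ((¼)*8 - 363)*(-1/424) = (2 - 363)*(-1/424) = -361*(-1/424) = 361/424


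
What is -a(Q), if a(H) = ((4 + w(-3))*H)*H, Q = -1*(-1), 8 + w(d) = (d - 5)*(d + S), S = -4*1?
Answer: -52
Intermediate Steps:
S = -4
w(d) = -8 + (-5 + d)*(-4 + d) (w(d) = -8 + (d - 5)*(d - 4) = -8 + (-5 + d)*(-4 + d))
Q = 1
a(H) = 52*H² (a(H) = ((4 + (12 + (-3)² - 9*(-3)))*H)*H = ((4 + (12 + 9 + 27))*H)*H = ((4 + 48)*H)*H = (52*H)*H = 52*H²)
-a(Q) = -52*1² = -52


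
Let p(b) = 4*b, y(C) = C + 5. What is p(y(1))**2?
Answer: 576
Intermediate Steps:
y(C) = 5 + C
p(y(1))**2 = (4*(5 + 1))**2 = (4*6)**2 = 24**2 = 576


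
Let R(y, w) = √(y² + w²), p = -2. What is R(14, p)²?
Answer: 200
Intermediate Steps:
R(y, w) = √(w² + y²)
R(14, p)² = (√((-2)² + 14²))² = (√(4 + 196))² = (√200)² = (10*√2)² = 200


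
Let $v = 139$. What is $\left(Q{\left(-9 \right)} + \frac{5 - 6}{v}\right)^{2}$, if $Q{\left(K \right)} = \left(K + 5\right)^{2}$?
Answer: $\frac{4941729}{19321} \approx 255.77$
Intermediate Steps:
$Q{\left(K \right)} = \left(5 + K\right)^{2}$
$\left(Q{\left(-9 \right)} + \frac{5 - 6}{v}\right)^{2} = \left(\left(5 - 9\right)^{2} + \frac{5 - 6}{139}\right)^{2} = \left(\left(-4\right)^{2} + \left(5 - 6\right) \frac{1}{139}\right)^{2} = \left(16 - \frac{1}{139}\right)^{2} = \left(\frac{2223}{139}\right)^{2} = \frac{4941729}{19321}$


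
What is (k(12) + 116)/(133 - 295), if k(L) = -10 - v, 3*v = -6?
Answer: -2/3 ≈ -0.66667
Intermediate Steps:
v = -2 (v = (1/3)*(-6) = -2)
k(L) = -8 (k(L) = -10 - 1*(-2) = -10 + 2 = -8)
(k(12) + 116)/(133 - 295) = (-8 + 116)/(133 - 295) = 108/(-162) = 108*(-1/162) = -2/3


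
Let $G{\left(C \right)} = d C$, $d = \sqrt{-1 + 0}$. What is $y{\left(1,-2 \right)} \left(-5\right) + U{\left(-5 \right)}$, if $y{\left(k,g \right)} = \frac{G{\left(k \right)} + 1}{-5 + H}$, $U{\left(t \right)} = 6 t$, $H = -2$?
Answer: $- \frac{205}{7} + \frac{5 i}{7} \approx -29.286 + 0.71429 i$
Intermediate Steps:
$d = i$ ($d = \sqrt{-1} = i \approx 1.0 i$)
$G{\left(C \right)} = i C$
$y{\left(k,g \right)} = - \frac{1}{7} - \frac{i k}{7}$ ($y{\left(k,g \right)} = \frac{i k + 1}{-5 - 2} = \frac{1 + i k}{-7} = \left(1 + i k\right) \left(- \frac{1}{7}\right) = - \frac{1}{7} - \frac{i k}{7}$)
$y{\left(1,-2 \right)} \left(-5\right) + U{\left(-5 \right)} = \left(- \frac{1}{7} - \frac{1}{7} i 1\right) \left(-5\right) + 6 \left(-5\right) = \left(- \frac{1}{7} - \frac{i}{7}\right) \left(-5\right) - 30 = \left(\frac{5}{7} + \frac{5 i}{7}\right) - 30 = - \frac{205}{7} + \frac{5 i}{7}$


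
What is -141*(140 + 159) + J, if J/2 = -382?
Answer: -42923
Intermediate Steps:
J = -764 (J = 2*(-382) = -764)
-141*(140 + 159) + J = -141*(140 + 159) - 764 = -141*299 - 764 = -42159 - 764 = -42923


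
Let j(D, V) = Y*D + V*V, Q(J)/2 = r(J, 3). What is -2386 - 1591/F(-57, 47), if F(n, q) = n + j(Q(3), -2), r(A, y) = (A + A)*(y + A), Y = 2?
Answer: -218717/91 ≈ -2403.5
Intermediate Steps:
r(A, y) = 2*A*(A + y) (r(A, y) = (2*A)*(A + y) = 2*A*(A + y))
Q(J) = 4*J*(3 + J) (Q(J) = 2*(2*J*(J + 3)) = 2*(2*J*(3 + J)) = 4*J*(3 + J))
j(D, V) = V² + 2*D (j(D, V) = 2*D + V*V = 2*D + V² = V² + 2*D)
F(n, q) = 148 + n (F(n, q) = n + ((-2)² + 2*(4*3*(3 + 3))) = n + (4 + 2*(4*3*6)) = n + (4 + 2*72) = n + (4 + 144) = n + 148 = 148 + n)
-2386 - 1591/F(-57, 47) = -2386 - 1591/(148 - 57) = -2386 - 1591/91 = -218717/91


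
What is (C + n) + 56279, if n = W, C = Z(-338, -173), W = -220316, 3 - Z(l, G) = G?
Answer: -163861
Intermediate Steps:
Z(l, G) = 3 - G
C = 176 (C = 3 - 1*(-173) = 3 + 173 = 176)
n = -220316
(C + n) + 56279 = (176 - 220316) + 56279 = -220140 + 56279 = -163861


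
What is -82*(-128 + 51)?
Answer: 6314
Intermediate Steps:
-82*(-128 + 51) = -82*(-77) = 6314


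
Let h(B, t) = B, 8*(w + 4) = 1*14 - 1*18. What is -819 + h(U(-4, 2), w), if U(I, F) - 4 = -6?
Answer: -821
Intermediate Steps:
U(I, F) = -2 (U(I, F) = 4 - 6 = -2)
w = -9/2 (w = -4 + (1*14 - 1*18)/8 = -4 + (14 - 18)/8 = -4 + (⅛)*(-4) = -4 - ½ = -9/2 ≈ -4.5000)
-819 + h(U(-4, 2), w) = -819 - 2 = -821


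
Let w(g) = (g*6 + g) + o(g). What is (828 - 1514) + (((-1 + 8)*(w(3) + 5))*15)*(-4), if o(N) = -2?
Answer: -10766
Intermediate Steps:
w(g) = -2 + 7*g (w(g) = (g*6 + g) - 2 = (6*g + g) - 2 = 7*g - 2 = -2 + 7*g)
(828 - 1514) + (((-1 + 8)*(w(3) + 5))*15)*(-4) = (828 - 1514) + (((-1 + 8)*((-2 + 7*3) + 5))*15)*(-4) = -686 + ((7*((-2 + 21) + 5))*15)*(-4) = -686 + ((7*(19 + 5))*15)*(-4) = -686 + ((7*24)*15)*(-4) = -686 + (168*15)*(-4) = -686 + 2520*(-4) = -686 - 10080 = -10766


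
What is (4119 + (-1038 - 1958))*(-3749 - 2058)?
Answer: -6521261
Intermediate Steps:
(4119 + (-1038 - 1958))*(-3749 - 2058) = (4119 - 2996)*(-5807) = 1123*(-5807) = -6521261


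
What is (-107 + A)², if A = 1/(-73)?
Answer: 61027344/5329 ≈ 11452.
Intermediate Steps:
A = -1/73 ≈ -0.013699
(-107 + A)² = (-107 - 1/73)² = (-7812/73)² = 61027344/5329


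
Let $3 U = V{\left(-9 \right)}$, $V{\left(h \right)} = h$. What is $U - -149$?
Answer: $146$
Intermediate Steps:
$U = -3$ ($U = \frac{1}{3} \left(-9\right) = -3$)
$U - -149 = -3 - -149 = -3 + 149 = 146$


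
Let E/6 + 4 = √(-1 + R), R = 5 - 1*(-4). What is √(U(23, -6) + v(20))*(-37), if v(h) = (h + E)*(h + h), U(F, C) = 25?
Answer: -37*√(-135 + 480*√2) ≈ -862.84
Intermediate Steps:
R = 9 (R = 5 + 4 = 9)
E = -24 + 12*√2 (E = -24 + 6*√(-1 + 9) = -24 + 6*√8 = -24 + 6*(2*√2) = -24 + 12*√2 ≈ -7.0294)
v(h) = 2*h*(-24 + h + 12*√2) (v(h) = (h + (-24 + 12*√2))*(h + h) = (-24 + h + 12*√2)*(2*h) = 2*h*(-24 + h + 12*√2))
√(U(23, -6) + v(20))*(-37) = √(25 + 2*20*(-24 + 20 + 12*√2))*(-37) = √(25 + 2*20*(-4 + 12*√2))*(-37) = √(25 + (-160 + 480*√2))*(-37) = √(-135 + 480*√2)*(-37) = -37*√(-135 + 480*√2)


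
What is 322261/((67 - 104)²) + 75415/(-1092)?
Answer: 248665877/1494948 ≈ 166.34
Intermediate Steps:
322261/((67 - 104)²) + 75415/(-1092) = 322261/((-37)²) + 75415*(-1/1092) = 322261/1369 - 75415/1092 = 248665877/1494948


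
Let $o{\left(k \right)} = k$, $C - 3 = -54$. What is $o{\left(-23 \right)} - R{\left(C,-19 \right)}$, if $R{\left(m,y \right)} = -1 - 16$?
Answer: $-6$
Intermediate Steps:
$C = -51$ ($C = 3 - 54 = -51$)
$R{\left(m,y \right)} = -17$ ($R{\left(m,y \right)} = -1 - 16 = -17$)
$o{\left(-23 \right)} - R{\left(C,-19 \right)} = -23 - -17 = -23 + 17 = -6$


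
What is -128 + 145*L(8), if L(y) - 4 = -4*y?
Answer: -4188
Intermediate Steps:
L(y) = 4 - 4*y
-128 + 145*L(8) = -128 + 145*(4 - 4*8) = -128 + 145*(4 - 32) = -128 + 145*(-28) = -128 - 4060 = -4188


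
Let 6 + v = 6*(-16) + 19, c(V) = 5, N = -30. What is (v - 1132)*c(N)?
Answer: -6075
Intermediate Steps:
v = -83 (v = -6 + (6*(-16) + 19) = -6 + (-96 + 19) = -6 - 77 = -83)
(v - 1132)*c(N) = (-83 - 1132)*5 = -1215*5 = -6075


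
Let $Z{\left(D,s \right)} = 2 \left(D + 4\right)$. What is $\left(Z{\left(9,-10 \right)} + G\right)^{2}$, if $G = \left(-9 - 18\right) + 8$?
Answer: $49$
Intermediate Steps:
$Z{\left(D,s \right)} = 8 + 2 D$ ($Z{\left(D,s \right)} = 2 \left(4 + D\right) = 8 + 2 D$)
$G = -19$ ($G = -27 + 8 = -19$)
$\left(Z{\left(9,-10 \right)} + G\right)^{2} = \left(\left(8 + 2 \cdot 9\right) - 19\right)^{2} = \left(\left(8 + 18\right) - 19\right)^{2} = \left(26 - 19\right)^{2} = 7^{2} = 49$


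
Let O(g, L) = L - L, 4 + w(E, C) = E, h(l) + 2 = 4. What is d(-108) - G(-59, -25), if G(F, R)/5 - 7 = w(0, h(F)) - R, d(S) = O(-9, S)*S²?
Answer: -140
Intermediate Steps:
h(l) = 2 (h(l) = -2 + 4 = 2)
w(E, C) = -4 + E
O(g, L) = 0
d(S) = 0 (d(S) = 0*S² = 0)
G(F, R) = 15 - 5*R (G(F, R) = 35 + 5*((-4 + 0) - R) = 35 + 5*(-4 - R) = 35 + (-20 - 5*R) = 15 - 5*R)
d(-108) - G(-59, -25) = 0 - (15 - 5*(-25)) = 0 - (15 + 125) = 0 - 1*140 = 0 - 140 = -140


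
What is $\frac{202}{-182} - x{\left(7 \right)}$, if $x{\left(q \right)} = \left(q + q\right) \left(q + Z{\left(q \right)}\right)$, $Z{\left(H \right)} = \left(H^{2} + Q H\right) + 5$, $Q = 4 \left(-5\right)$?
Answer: $\frac{100545}{91} \approx 1104.9$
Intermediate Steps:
$Q = -20$
$Z{\left(H \right)} = 5 + H^{2} - 20 H$ ($Z{\left(H \right)} = \left(H^{2} - 20 H\right) + 5 = 5 + H^{2} - 20 H$)
$x{\left(q \right)} = 2 q \left(5 + q^{2} - 19 q\right)$ ($x{\left(q \right)} = \left(q + q\right) \left(q + \left(5 + q^{2} - 20 q\right)\right) = 2 q \left(5 + q^{2} - 19 q\right)$)
$\frac{202}{-182} - x{\left(7 \right)} = \frac{202}{-182} - 2 \cdot 7 \left(5 + 7^{2} - 133\right) = 202 \left(- \frac{1}{182}\right) - 2 \cdot 7 \left(5 + 49 - 133\right) = - \frac{101}{91} - 2 \cdot 7 \left(-79\right) = - \frac{101}{91} - -1106 = - \frac{101}{91} + 1106 = \frac{100545}{91}$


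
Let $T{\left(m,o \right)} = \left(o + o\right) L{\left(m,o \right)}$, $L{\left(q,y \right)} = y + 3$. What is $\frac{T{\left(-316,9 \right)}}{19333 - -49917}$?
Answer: $\frac{108}{34625} \approx 0.0031191$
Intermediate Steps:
$L{\left(q,y \right)} = 3 + y$
$T{\left(m,o \right)} = 2 o \left(3 + o\right)$ ($T{\left(m,o \right)} = \left(o + o\right) \left(3 + o\right) = 2 o \left(3 + o\right)$)
$\frac{T{\left(-316,9 \right)}}{19333 - -49917} = \frac{2 \cdot 9 \left(3 + 9\right)}{19333 - -49917} = \frac{2 \cdot 9 \cdot 12}{19333 + 49917} = \frac{216}{69250} = 216 \cdot \frac{1}{69250} = \frac{108}{34625}$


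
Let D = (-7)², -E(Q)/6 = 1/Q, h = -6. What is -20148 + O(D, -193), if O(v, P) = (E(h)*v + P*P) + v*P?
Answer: 7693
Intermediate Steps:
E(Q) = -6/Q
D = 49
O(v, P) = v + P² + P*v (O(v, P) = ((-6/(-6))*v + P*P) + v*P = ((-6*(-⅙))*v + P²) + P*v = (1*v + P²) + P*v = (v + P²) + P*v = v + P² + P*v)
-20148 + O(D, -193) = -20148 + (49 + (-193)² - 193*49) = -20148 + (49 + 37249 - 9457) = -20148 + 27841 = 7693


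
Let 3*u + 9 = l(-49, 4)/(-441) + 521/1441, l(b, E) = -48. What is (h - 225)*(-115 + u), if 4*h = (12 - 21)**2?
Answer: 973532495/40348 ≈ 24128.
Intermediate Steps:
h = 81/4 (h = (12 - 21)**2/4 = (1/4)*(-9)**2 = (1/4)*81 = 81/4 ≈ 20.250)
u = -1806800/635481 (u = -3 + (-48/(-441) + 521/1441)/3 = -3 + (-48*(-1/441) + 521*(1/1441))/3 = -3 + (16/147 + 521/1441)/3 = -3 + (1/3)*(99643/211827) = -3 + 99643/635481 = -1806800/635481 ≈ -2.8432)
(h - 225)*(-115 + u) = (81/4 - 225)*(-115 - 1806800/635481) = -819/4*(-74887115/635481) = 973532495/40348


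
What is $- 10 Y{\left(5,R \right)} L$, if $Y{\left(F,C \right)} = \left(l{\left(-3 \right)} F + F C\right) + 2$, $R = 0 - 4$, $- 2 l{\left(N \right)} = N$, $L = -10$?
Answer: $-1050$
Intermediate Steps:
$l{\left(N \right)} = - \frac{N}{2}$
$R = -4$ ($R = 0 - 4 = -4$)
$Y{\left(F,C \right)} = 2 + \frac{3 F}{2} + C F$ ($Y{\left(F,C \right)} = \left(\left(- \frac{1}{2}\right) \left(-3\right) F + F C\right) + 2 = \left(\frac{3 F}{2} + C F\right) + 2 = 2 + \frac{3 F}{2} + C F$)
$- 10 Y{\left(5,R \right)} L = - 10 \left(2 + \frac{3}{2} \cdot 5 - 20\right) \left(-10\right) = - 10 \left(2 + \frac{15}{2} - 20\right) \left(-10\right) = \left(-10\right) \left(- \frac{21}{2}\right) \left(-10\right) = 105 \left(-10\right) = -1050$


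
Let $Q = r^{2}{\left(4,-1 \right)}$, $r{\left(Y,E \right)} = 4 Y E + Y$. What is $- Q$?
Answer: $-144$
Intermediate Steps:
$r{\left(Y,E \right)} = Y + 4 E Y$ ($r{\left(Y,E \right)} = 4 E Y + Y = Y + 4 E Y$)
$Q = 144$ ($Q = \left(4 \left(1 + 4 \left(-1\right)\right)\right)^{2} = \left(4 \left(1 - 4\right)\right)^{2} = \left(4 \left(-3\right)\right)^{2} = \left(-12\right)^{2} = 144$)
$- Q = \left(-1\right) 144 = -144$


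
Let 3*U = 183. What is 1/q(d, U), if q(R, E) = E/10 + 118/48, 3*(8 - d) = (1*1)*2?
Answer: 120/1027 ≈ 0.11685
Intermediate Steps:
U = 61 (U = (⅓)*183 = 61)
d = 22/3 (d = 8 - 1*1*2/3 = 8 - 2/3 = 8 - ⅓*2 = 8 - ⅔ = 22/3 ≈ 7.3333)
q(R, E) = 59/24 + E/10 (q(R, E) = E*(⅒) + 118*(1/48) = E/10 + 59/24 = 59/24 + E/10)
1/q(d, U) = 1/(59/24 + (⅒)*61) = 1/(59/24 + 61/10) = 1/(1027/120) = 120/1027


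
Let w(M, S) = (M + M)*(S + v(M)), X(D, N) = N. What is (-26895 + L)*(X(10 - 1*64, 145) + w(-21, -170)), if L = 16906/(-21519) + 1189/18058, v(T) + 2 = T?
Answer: -86234588000408497/388590102 ≈ -2.2192e+8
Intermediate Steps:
v(T) = -2 + T
w(M, S) = 2*M*(-2 + M + S) (w(M, S) = (M + M)*(S + (-2 + M)) = (2*M)*(-2 + M + S) = 2*M*(-2 + M + S))
L = -279702457/388590102 (L = 16906*(-1/21519) + 1189*(1/18058) = -16906/21519 + 1189/18058 = -279702457/388590102 ≈ -0.71979)
(-26895 + L)*(X(10 - 1*64, 145) + w(-21, -170)) = (-26895 - 279702457/388590102)*(145 + 2*(-21)*(-2 - 21 - 170)) = -10451410495747*(145 + 2*(-21)*(-193))/388590102 = -10451410495747*(145 + 8106)/388590102 = -10451410495747/388590102*8251 = -86234588000408497/388590102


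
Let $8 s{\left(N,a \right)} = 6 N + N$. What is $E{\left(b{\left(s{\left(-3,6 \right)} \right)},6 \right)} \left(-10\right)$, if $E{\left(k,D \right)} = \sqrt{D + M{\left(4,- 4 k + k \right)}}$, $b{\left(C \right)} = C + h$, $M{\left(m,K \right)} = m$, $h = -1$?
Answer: $- 10 \sqrt{10} \approx -31.623$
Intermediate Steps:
$s{\left(N,a \right)} = \frac{7 N}{8}$ ($s{\left(N,a \right)} = \frac{6 N + N}{8} = \frac{7 N}{8}$)
$b{\left(C \right)} = -1 + C$ ($b{\left(C \right)} = C - 1 = -1 + C$)
$E{\left(k,D \right)} = \sqrt{4 + D}$ ($E{\left(k,D \right)} = \sqrt{D + 4} = \sqrt{4 + D}$)
$E{\left(b{\left(s{\left(-3,6 \right)} \right)},6 \right)} \left(-10\right) = \sqrt{4 + 6} \left(-10\right) = \sqrt{10} \left(-10\right) = - 10 \sqrt{10}$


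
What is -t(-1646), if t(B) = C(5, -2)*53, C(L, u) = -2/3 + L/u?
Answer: 1007/6 ≈ 167.83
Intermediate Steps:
C(L, u) = -⅔ + L/u (C(L, u) = -2*⅓ + L/u = -⅔ + L/u)
t(B) = -1007/6 (t(B) = (-⅔ + 5/(-2))*53 = (-⅔ + 5*(-½))*53 = (-⅔ - 5/2)*53 = -19/6*53 = -1007/6)
-t(-1646) = -1*(-1007/6) = 1007/6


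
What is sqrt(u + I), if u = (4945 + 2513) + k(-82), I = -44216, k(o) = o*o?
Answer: I*sqrt(30034) ≈ 173.3*I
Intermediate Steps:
k(o) = o**2
u = 14182 (u = (4945 + 2513) + (-82)**2 = 7458 + 6724 = 14182)
sqrt(u + I) = sqrt(14182 - 44216) = sqrt(-30034) = I*sqrt(30034)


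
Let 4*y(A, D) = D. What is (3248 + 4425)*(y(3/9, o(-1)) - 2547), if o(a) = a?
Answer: -78180197/4 ≈ -1.9545e+7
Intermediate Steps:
y(A, D) = D/4
(3248 + 4425)*(y(3/9, o(-1)) - 2547) = (3248 + 4425)*((¼)*(-1) - 2547) = 7673*(-¼ - 2547) = 7673*(-10189/4) = -78180197/4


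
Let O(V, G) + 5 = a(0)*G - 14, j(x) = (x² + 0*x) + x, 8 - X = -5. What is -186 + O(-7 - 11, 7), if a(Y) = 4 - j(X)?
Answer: -1451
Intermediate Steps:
X = 13 (X = 8 - 1*(-5) = 8 + 5 = 13)
j(x) = x + x² (j(x) = (x² + 0) + x = x² + x = x + x²)
a(Y) = -178 (a(Y) = 4 - 13*(1 + 13) = 4 - 13*14 = 4 - 1*182 = 4 - 182 = -178)
O(V, G) = -19 - 178*G (O(V, G) = -5 + (-178*G - 14) = -5 + (-14 - 178*G) = -19 - 178*G)
-186 + O(-7 - 11, 7) = -186 + (-19 - 178*7) = -186 + (-19 - 1246) = -186 - 1265 = -1451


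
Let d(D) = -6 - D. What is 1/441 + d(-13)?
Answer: 3088/441 ≈ 7.0023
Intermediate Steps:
1/441 + d(-13) = 1/441 + (-6 - 1*(-13)) = 1/441 + (-6 + 13) = 1/441 + 7 = 3088/441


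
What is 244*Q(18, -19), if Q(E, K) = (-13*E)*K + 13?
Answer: 1087996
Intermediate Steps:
Q(E, K) = 13 - 13*E*K (Q(E, K) = -13*E*K + 13 = 13 - 13*E*K)
244*Q(18, -19) = 244*(13 - 13*18*(-19)) = 244*(13 + 4446) = 244*4459 = 1087996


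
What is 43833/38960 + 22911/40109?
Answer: 2650710357/1562646640 ≈ 1.6963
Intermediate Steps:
43833/38960 + 22911/40109 = 2650710357/1562646640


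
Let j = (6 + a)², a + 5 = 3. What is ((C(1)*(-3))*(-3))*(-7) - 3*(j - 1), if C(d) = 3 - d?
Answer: -171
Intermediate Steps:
a = -2 (a = -5 + 3 = -2)
j = 16 (j = (6 - 2)² = 4² = 16)
((C(1)*(-3))*(-3))*(-7) - 3*(j - 1) = (((3 - 1*1)*(-3))*(-3))*(-7) - 3*(16 - 1) = (((3 - 1)*(-3))*(-3))*(-7) - 3*15 = ((2*(-3))*(-3))*(-7) - 45 = -6*(-3)*(-7) - 45 = 18*(-7) - 45 = -126 - 45 = -171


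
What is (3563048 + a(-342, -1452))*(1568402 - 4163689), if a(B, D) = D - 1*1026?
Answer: -9240701033590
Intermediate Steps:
a(B, D) = -1026 + D (a(B, D) = D - 1026 = -1026 + D)
(3563048 + a(-342, -1452))*(1568402 - 4163689) = (3563048 + (-1026 - 1452))*(1568402 - 4163689) = (3563048 - 2478)*(-2595287) = 3560570*(-2595287) = -9240701033590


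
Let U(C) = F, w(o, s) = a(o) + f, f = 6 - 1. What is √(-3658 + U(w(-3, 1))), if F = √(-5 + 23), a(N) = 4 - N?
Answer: √(-3658 + 3*√2) ≈ 60.446*I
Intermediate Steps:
f = 5
w(o, s) = 9 - o (w(o, s) = (4 - o) + 5 = 9 - o)
F = 3*√2 (F = √18 = 3*√2 ≈ 4.2426)
U(C) = 3*√2
√(-3658 + U(w(-3, 1))) = √(-3658 + 3*√2)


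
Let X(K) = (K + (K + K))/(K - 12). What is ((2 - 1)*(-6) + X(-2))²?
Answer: 1521/49 ≈ 31.041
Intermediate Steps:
X(K) = 3*K/(-12 + K) (X(K) = (K + 2*K)/(-12 + K) = (3*K)/(-12 + K) = 3*K/(-12 + K))
((2 - 1)*(-6) + X(-2))² = ((2 - 1)*(-6) + 3*(-2)/(-12 - 2))² = (1*(-6) + 3*(-2)/(-14))² = (-6 + 3*(-2)*(-1/14))² = (-6 + 3/7)² = (-39/7)² = 1521/49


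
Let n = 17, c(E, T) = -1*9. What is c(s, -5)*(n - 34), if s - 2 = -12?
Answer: 153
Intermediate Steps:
s = -10 (s = 2 - 12 = -10)
c(E, T) = -9
c(s, -5)*(n - 34) = -9*(17 - 34) = -9*(-17) = 153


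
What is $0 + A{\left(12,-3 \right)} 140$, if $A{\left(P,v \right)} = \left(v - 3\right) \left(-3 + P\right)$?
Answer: $-7560$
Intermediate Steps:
$A{\left(P,v \right)} = \left(-3 + P\right) \left(-3 + v\right)$ ($A{\left(P,v \right)} = \left(-3 + v\right) \left(-3 + P\right) = \left(-3 + P\right) \left(-3 + v\right)$)
$0 + A{\left(12,-3 \right)} 140 = 0 + \left(9 - 36 - -9 + 12 \left(-3\right)\right) 140 = 0 + \left(9 - 36 + 9 - 36\right) 140 = 0 - 7560 = -7560$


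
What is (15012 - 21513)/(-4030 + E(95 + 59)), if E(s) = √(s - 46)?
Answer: 13099515/8120396 + 19503*√3/8120396 ≈ 1.6173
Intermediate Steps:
E(s) = √(-46 + s)
(15012 - 21513)/(-4030 + E(95 + 59)) = (15012 - 21513)/(-4030 + √(-46 + (95 + 59))) = -6501/(-4030 + √(-46 + 154)) = -6501/(-4030 + √108) = -6501/(-4030 + 6*√3)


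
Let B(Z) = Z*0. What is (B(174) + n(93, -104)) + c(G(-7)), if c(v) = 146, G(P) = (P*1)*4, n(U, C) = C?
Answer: 42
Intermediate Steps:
G(P) = 4*P (G(P) = P*4 = 4*P)
B(Z) = 0
(B(174) + n(93, -104)) + c(G(-7)) = (0 - 104) + 146 = -104 + 146 = 42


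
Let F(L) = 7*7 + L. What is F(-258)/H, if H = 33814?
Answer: -19/3074 ≈ -0.0061809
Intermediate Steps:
F(L) = 49 + L
F(-258)/H = (49 - 258)/33814 = -209*1/33814 = -19/3074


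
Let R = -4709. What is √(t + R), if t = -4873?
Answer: I*√9582 ≈ 97.888*I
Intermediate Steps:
√(t + R) = √(-4873 - 4709) = √(-9582) = I*√9582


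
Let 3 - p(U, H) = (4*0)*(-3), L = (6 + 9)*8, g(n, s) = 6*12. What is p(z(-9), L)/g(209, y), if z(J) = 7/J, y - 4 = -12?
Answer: 1/24 ≈ 0.041667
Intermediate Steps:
y = -8 (y = 4 - 12 = -8)
g(n, s) = 72
L = 120 (L = 15*8 = 120)
p(U, H) = 3 (p(U, H) = 3 - 4*0*(-3) = 3 - 0*(-3) = 3 - 1*0 = 3 + 0 = 3)
p(z(-9), L)/g(209, y) = 3/72 = 3*(1/72) = 1/24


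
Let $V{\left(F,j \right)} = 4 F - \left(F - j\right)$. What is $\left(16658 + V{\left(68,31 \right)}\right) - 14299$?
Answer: $2594$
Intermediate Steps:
$V{\left(F,j \right)} = j + 3 F$
$\left(16658 + V{\left(68,31 \right)}\right) - 14299 = \left(16658 + \left(31 + 3 \cdot 68\right)\right) - 14299 = \left(16658 + \left(31 + 204\right)\right) - 14299 = \left(16658 + 235\right) - 14299 = 16893 - 14299 = 2594$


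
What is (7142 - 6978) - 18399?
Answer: -18235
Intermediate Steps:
(7142 - 6978) - 18399 = 164 - 18399 = -18235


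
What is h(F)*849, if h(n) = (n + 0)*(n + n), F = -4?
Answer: 27168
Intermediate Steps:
h(n) = 2*n**2 (h(n) = n*(2*n) = 2*n**2)
h(F)*849 = (2*(-4)**2)*849 = (2*16)*849 = 32*849 = 27168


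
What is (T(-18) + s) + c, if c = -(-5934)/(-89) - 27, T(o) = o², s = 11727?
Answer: 1064202/89 ≈ 11957.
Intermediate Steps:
c = -8337/89 (c = -(-5934)*(-1)/89 - 27 = -86*69/89 - 27 = -5934/89 - 27 = -8337/89 ≈ -93.674)
(T(-18) + s) + c = ((-18)² + 11727) - 8337/89 = (324 + 11727) - 8337/89 = 12051 - 8337/89 = 1064202/89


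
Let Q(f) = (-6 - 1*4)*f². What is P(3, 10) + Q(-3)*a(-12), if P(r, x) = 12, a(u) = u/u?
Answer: -78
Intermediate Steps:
Q(f) = -10*f² (Q(f) = (-6 - 4)*f² = -10*f²)
a(u) = 1
P(3, 10) + Q(-3)*a(-12) = 12 - 10*(-3)²*1 = 12 - 10*9*1 = 12 - 90*1 = 12 - 90 = -78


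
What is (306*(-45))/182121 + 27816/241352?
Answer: 4270737/107733499 ≈ 0.039642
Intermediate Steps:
(306*(-45))/182121 + 27816/241352 = -13770*1/182121 + 27816*(1/241352) = -270/3571 + 3477/30169 = 4270737/107733499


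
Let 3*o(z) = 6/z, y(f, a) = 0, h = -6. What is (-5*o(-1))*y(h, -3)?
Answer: 0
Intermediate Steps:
o(z) = 2/z (o(z) = (6/z)/3 = 2/z)
(-5*o(-1))*y(h, -3) = -10/(-1)*0 = -10*(-1)*0 = -5*(-2)*0 = 10*0 = 0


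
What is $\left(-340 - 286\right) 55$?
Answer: $-34430$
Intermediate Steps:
$\left(-340 - 286\right) 55 = \left(-626\right) 55 = -34430$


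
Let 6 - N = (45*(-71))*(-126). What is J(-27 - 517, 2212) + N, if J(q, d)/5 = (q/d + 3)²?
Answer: -123096096631/305809 ≈ -4.0253e+5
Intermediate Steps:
J(q, d) = 5*(3 + q/d)² (J(q, d) = 5*(q/d + 3)² = 5*(3 + q/d)²)
N = -402564 (N = 6 - 45*(-71)*(-126) = 6 - (-3195)*(-126) = 6 - 1*402570 = 6 - 402570 = -402564)
J(-27 - 517, 2212) + N = 5*((-27 - 517) + 3*2212)²/2212² - 402564 = 5*(1/4892944)*(-544 + 6636)² - 402564 = 5*(1/4892944)*6092² - 402564 = 5*(1/4892944)*37112464 - 402564 = 11597645/305809 - 402564 = -123096096631/305809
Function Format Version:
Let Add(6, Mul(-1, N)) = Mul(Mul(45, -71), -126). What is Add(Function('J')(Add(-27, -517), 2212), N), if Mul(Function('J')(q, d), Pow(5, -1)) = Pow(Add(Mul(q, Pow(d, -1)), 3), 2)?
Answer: Rational(-123096096631, 305809) ≈ -4.0253e+5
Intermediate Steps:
Function('J')(q, d) = Mul(5, Pow(Add(3, Mul(q, Pow(d, -1))), 2)) (Function('J')(q, d) = Mul(5, Pow(Add(Mul(q, Pow(d, -1)), 3), 2)) = Mul(5, Pow(Add(3, Mul(q, Pow(d, -1))), 2)))
N = -402564 (N = Add(6, Mul(-1, Mul(Mul(45, -71), -126))) = Add(6, Mul(-1, Mul(-3195, -126))) = Add(6, Mul(-1, 402570)) = Add(6, -402570) = -402564)
Add(Function('J')(Add(-27, -517), 2212), N) = Add(Mul(5, Pow(2212, -2), Pow(Add(Add(-27, -517), Mul(3, 2212)), 2)), -402564) = Add(Mul(5, Rational(1, 4892944), Pow(Add(-544, 6636), 2)), -402564) = Add(Mul(5, Rational(1, 4892944), Pow(6092, 2)), -402564) = Add(Mul(5, Rational(1, 4892944), 37112464), -402564) = Add(Rational(11597645, 305809), -402564) = Rational(-123096096631, 305809)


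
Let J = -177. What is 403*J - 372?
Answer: -71703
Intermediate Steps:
403*J - 372 = 403*(-177) - 372 = -71331 - 372 = -71703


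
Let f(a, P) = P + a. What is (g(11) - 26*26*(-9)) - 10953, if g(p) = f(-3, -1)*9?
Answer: -4905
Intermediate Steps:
g(p) = -36 (g(p) = (-1 - 3)*9 = -4*9 = -36)
(g(11) - 26*26*(-9)) - 10953 = (-36 - 26*26*(-9)) - 10953 = (-36 - 676*(-9)) - 10953 = (-36 + 6084) - 10953 = 6048 - 10953 = -4905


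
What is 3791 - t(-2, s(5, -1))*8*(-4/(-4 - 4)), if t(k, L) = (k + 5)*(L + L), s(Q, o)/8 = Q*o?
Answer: 4751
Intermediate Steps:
s(Q, o) = 8*Q*o (s(Q, o) = 8*(Q*o) = 8*Q*o)
t(k, L) = 2*L*(5 + k) (t(k, L) = (5 + k)*(2*L) = 2*L*(5 + k))
3791 - t(-2, s(5, -1))*8*(-4/(-4 - 4)) = 3791 - (2*(8*5*(-1))*(5 - 2))*8*(-4/(-4 - 4)) = 3791 - (2*(-40)*3)*8*(-4/(-8)) = 3791 - (-240*8)*(-4*(-⅛)) = 3791 - (-1920)/2 = 3791 - 1*(-960) = 3791 + 960 = 4751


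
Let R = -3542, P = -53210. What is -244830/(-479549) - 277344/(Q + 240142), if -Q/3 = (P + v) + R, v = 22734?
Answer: -12305047794/41024937401 ≈ -0.29994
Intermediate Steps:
Q = 102054 (Q = -3*((-53210 + 22734) - 3542) = -3*(-30476 - 3542) = -3*(-34018) = 102054)
-244830/(-479549) - 277344/(Q + 240142) = -244830/(-479549) - 277344/(102054 + 240142) = -244830*(-1/479549) - 277344/342196 = 244830/479549 - 277344*1/342196 = 244830/479549 - 69336/85549 = -12305047794/41024937401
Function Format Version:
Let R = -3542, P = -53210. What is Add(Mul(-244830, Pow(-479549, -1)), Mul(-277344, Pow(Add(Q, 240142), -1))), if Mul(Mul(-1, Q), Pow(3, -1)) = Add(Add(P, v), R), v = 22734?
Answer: Rational(-12305047794, 41024937401) ≈ -0.29994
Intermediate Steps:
Q = 102054 (Q = Mul(-3, Add(Add(-53210, 22734), -3542)) = Mul(-3, Add(-30476, -3542)) = Mul(-3, -34018) = 102054)
Add(Mul(-244830, Pow(-479549, -1)), Mul(-277344, Pow(Add(Q, 240142), -1))) = Add(Mul(-244830, Pow(-479549, -1)), Mul(-277344, Pow(Add(102054, 240142), -1))) = Add(Mul(-244830, Rational(-1, 479549)), Mul(-277344, Pow(342196, -1))) = Add(Rational(244830, 479549), Mul(-277344, Rational(1, 342196))) = Add(Rational(244830, 479549), Rational(-69336, 85549)) = Rational(-12305047794, 41024937401)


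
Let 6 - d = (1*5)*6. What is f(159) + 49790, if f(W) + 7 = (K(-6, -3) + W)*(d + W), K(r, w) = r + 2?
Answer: 70708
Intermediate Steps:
d = -24 (d = 6 - 1*5*6 = 6 - 5*6 = 6 - 1*30 = 6 - 30 = -24)
K(r, w) = 2 + r
f(W) = -7 + (-24 + W)*(-4 + W) (f(W) = -7 + ((2 - 6) + W)*(-24 + W) = -7 + (-4 + W)*(-24 + W) = -7 + (-24 + W)*(-4 + W))
f(159) + 49790 = (89 + 159**2 - 28*159) + 49790 = (89 + 25281 - 4452) + 49790 = 20918 + 49790 = 70708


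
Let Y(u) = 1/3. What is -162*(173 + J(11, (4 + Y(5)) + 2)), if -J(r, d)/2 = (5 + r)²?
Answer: 54918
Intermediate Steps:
Y(u) = ⅓
J(r, d) = -2*(5 + r)²
-162*(173 + J(11, (4 + Y(5)) + 2)) = -162*(173 - 2*(5 + 11)²) = -162*(173 - 2*16²) = -162*(173 - 2*256) = -162*(173 - 512) = -162*(-339) = 54918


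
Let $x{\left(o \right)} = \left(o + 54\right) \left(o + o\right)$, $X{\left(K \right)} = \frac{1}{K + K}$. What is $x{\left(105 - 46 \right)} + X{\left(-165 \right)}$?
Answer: $\frac{4400219}{330} \approx 13334.0$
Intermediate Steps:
$X{\left(K \right)} = \frac{1}{2 K}$
$x{\left(o \right)} = 2 o \left(54 + o\right)$ ($x{\left(o \right)} = \left(54 + o\right) 2 o = 2 o \left(54 + o\right)$)
$x{\left(105 - 46 \right)} + X{\left(-165 \right)} = 2 \left(105 - 46\right) \left(54 + \left(105 - 46\right)\right) + \frac{1}{2 \left(-165\right)} = 2 \cdot 59 \left(54 + 59\right) + \frac{1}{2} \left(- \frac{1}{165}\right) = 2 \cdot 59 \cdot 113 - \frac{1}{330} = 13334 - \frac{1}{330} = \frac{4400219}{330}$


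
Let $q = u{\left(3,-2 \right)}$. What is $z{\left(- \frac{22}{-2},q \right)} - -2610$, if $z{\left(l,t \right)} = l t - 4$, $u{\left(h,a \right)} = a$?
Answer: $2584$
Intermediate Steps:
$q = -2$
$z{\left(l,t \right)} = -4 + l t$
$z{\left(- \frac{22}{-2},q \right)} - -2610 = \left(-4 + - \frac{22}{-2} \left(-2\right)\right) - -2610 = \left(-4 + \left(-22\right) \left(- \frac{1}{2}\right) \left(-2\right)\right) + 2610 = \left(-4 + 11 \left(-2\right)\right) + 2610 = \left(-4 - 22\right) + 2610 = -26 + 2610 = 2584$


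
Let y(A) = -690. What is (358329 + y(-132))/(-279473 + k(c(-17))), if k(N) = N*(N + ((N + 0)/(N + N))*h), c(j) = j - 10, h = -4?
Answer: -357639/278690 ≈ -1.2833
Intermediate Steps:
c(j) = -10 + j
k(N) = N*(-2 + N) (k(N) = N*(N + ((N + 0)/(N + N))*(-4)) = N*(N + (N/((2*N)))*(-4)) = N*(N + (N*(1/(2*N)))*(-4)) = N*(N + (½)*(-4)) = N*(N - 2) = N*(-2 + N))
(358329 + y(-132))/(-279473 + k(c(-17))) = (358329 - 690)/(-279473 + (-10 - 17)*(-2 + (-10 - 17))) = 357639/(-279473 - 27*(-2 - 27)) = 357639/(-279473 - 27*(-29)) = 357639/(-279473 + 783) = 357639/(-278690) = 357639*(-1/278690) = -357639/278690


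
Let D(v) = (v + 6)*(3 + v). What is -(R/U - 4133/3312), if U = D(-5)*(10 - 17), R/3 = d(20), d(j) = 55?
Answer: -244309/23184 ≈ -10.538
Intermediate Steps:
R = 165 (R = 3*55 = 165)
D(v) = (3 + v)*(6 + v) (D(v) = (6 + v)*(3 + v) = (3 + v)*(6 + v))
U = 14 (U = (18 + (-5)**2 + 9*(-5))*(10 - 17) = (18 + 25 - 45)*(-7) = -2*(-7) = 14)
-(R/U - 4133/3312) = -(165/14 - 4133/3312) = -1*244309/23184 = -244309/23184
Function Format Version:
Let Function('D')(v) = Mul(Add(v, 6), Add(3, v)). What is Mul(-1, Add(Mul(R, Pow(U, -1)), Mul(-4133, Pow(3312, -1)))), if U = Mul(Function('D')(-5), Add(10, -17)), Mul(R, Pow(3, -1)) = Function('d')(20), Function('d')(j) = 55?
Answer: Rational(-244309, 23184) ≈ -10.538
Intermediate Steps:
R = 165 (R = Mul(3, 55) = 165)
Function('D')(v) = Mul(Add(3, v), Add(6, v)) (Function('D')(v) = Mul(Add(6, v), Add(3, v)) = Mul(Add(3, v), Add(6, v)))
U = 14 (U = Mul(Add(18, Pow(-5, 2), Mul(9, -5)), Add(10, -17)) = Mul(Add(18, 25, -45), -7) = Mul(-2, -7) = 14)
Mul(-1, Add(Mul(R, Pow(U, -1)), Mul(-4133, Pow(3312, -1)))) = Mul(-1, Add(Mul(165, Pow(14, -1)), Mul(-4133, Pow(3312, -1)))) = Mul(-1, Add(Mul(165, Rational(1, 14)), Mul(-4133, Rational(1, 3312)))) = Mul(-1, Add(Rational(165, 14), Rational(-4133, 3312))) = Mul(-1, Rational(244309, 23184)) = Rational(-244309, 23184)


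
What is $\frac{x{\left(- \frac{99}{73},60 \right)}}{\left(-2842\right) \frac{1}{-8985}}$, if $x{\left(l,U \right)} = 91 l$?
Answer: $- \frac{11563695}{29638} \approx -390.16$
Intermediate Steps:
$\frac{x{\left(- \frac{99}{73},60 \right)}}{\left(-2842\right) \frac{1}{-8985}} = \frac{91 \left(- \frac{99}{73}\right)}{\left(-2842\right) \frac{1}{-8985}} = \frac{91 \left(\left(-99\right) \frac{1}{73}\right)}{\left(-2842\right) \left(- \frac{1}{8985}\right)} = \frac{91 \left(- \frac{99}{73}\right)}{\frac{2842}{8985}} = \left(- \frac{9009}{73}\right) \frac{8985}{2842} = - \frac{11563695}{29638}$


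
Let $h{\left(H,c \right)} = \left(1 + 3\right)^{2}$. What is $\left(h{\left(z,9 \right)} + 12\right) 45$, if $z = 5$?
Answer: $1260$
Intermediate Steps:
$h{\left(H,c \right)} = 16$ ($h{\left(H,c \right)} = 4^{2} = 16$)
$\left(h{\left(z,9 \right)} + 12\right) 45 = \left(16 + 12\right) 45 = 28 \cdot 45 = 1260$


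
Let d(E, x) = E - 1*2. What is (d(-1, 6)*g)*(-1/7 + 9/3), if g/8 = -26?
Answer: 12480/7 ≈ 1782.9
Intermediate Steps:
d(E, x) = -2 + E (d(E, x) = E - 2 = -2 + E)
g = -208 (g = 8*(-26) = -208)
(d(-1, 6)*g)*(-1/7 + 9/3) = ((-2 - 1)*(-208))*(-1/7 + 9/3) = (-3*(-208))*(-1*⅐ + 9*(⅓)) = 624*(-⅐ + 3) = 624*(20/7) = 12480/7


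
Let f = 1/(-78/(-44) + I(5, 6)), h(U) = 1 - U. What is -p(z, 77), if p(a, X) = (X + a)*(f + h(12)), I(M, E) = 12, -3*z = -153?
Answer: 423808/303 ≈ 1398.7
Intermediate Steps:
z = 51 (z = -1/3*(-153) = 51)
f = 22/303 (f = 1/(-78/(-44) + 12) = 1/(-78*(-1/44) + 12) = 1/(39/22 + 12) = 1/(303/22) = 22/303 ≈ 0.072607)
p(a, X) = -3311*X/303 - 3311*a/303 (p(a, X) = (X + a)*(22/303 + (1 - 1*12)) = (X + a)*(22/303 + (1 - 12)) = (X + a)*(22/303 - 11) = (X + a)*(-3311/303) = -3311*X/303 - 3311*a/303)
-p(z, 77) = -(-3311/303*77 - 3311/303*51) = -(-254947/303 - 56287/101) = -1*(-423808/303) = 423808/303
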